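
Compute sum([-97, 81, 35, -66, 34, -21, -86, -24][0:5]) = -13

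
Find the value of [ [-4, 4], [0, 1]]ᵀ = [[-4, 0], [4, 1]]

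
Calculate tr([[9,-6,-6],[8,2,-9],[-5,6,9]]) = 20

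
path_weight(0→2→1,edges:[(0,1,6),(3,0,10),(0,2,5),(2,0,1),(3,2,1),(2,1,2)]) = 7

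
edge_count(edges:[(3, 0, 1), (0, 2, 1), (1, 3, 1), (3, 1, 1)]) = 4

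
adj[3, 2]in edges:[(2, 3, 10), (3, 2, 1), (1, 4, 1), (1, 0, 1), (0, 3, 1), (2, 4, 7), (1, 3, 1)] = 1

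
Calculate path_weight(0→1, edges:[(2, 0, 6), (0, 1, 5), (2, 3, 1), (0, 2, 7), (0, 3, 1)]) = 5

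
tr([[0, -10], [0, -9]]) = -9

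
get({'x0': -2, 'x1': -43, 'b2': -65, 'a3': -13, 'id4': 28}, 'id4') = 28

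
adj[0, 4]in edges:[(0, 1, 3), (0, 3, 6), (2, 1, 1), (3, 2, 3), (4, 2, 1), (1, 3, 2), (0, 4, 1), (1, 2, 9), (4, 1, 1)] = 1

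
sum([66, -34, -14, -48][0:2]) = 32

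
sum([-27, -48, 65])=-10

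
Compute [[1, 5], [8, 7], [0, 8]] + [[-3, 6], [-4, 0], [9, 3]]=[[-2, 11], [4, 7], [9, 11]]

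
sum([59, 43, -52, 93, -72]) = 59 + 43 + (-52) + 93 + (-72)
= 71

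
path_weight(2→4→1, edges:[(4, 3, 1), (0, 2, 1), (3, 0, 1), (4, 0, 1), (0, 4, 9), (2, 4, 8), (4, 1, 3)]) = w(2→4)=8 + w(4→1)=3
= 11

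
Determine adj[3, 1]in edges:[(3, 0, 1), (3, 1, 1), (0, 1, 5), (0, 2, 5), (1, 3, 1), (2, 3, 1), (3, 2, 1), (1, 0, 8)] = 1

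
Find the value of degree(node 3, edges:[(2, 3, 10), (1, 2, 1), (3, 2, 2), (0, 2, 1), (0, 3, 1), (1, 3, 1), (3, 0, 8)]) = incident: (2,3), (3,2), (0,3), (1,3), (3,0)
= 5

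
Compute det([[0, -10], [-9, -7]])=(0)*(-7) - (-10)*(-9)
= -90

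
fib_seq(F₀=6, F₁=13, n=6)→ F_2 = F_1 + F_0 = 19
F_3 = F_2 + F_1 = 32
F_4 = F_3 + F_2 = 51
...
= [6, 13, 19, 32, 51, 83]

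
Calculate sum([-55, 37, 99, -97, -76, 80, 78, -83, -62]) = -79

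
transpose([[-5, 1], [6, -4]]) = [[-5, 6], [1, -4]]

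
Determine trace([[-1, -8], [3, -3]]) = -4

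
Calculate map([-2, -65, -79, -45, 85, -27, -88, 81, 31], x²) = [4, 4225, 6241, 2025, 7225, 729, 7744, 6561, 961]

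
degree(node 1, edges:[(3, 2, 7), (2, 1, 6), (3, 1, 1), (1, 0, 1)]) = incident: (2,1), (3,1), (1,0)
= 3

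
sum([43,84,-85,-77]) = -35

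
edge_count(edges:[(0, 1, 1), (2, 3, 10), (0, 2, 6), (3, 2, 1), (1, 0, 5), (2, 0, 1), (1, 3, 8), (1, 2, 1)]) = 8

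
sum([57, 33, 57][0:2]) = slice → [57, 33]
57 + 33
= 90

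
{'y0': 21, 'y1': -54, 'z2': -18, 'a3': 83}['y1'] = -54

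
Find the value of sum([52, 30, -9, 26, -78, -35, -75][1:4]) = slice → [30, -9, 26]
30 + (-9) + 26
= 47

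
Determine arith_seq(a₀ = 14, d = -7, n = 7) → a_0 = 14 + 0*-7 = 14
a_1 = 14 + 1*-7 = 7
a_2 = 14 + 2*-7 = 0
...
= [14, 7, 0, -7, -14, -21, -28]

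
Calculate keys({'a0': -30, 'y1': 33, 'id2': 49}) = ['a0', 'y1', 'id2']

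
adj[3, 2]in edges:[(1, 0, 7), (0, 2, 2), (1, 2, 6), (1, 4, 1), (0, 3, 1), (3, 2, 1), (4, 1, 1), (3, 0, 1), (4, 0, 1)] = 1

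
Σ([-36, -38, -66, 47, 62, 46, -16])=-1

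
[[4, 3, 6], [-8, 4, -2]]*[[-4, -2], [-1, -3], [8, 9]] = [[29, 37], [12, -14]]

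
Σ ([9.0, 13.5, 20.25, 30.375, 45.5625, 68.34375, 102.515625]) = 289.546875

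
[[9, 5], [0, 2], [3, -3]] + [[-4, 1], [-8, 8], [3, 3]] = [[5, 6], [-8, 10], [6, 0]]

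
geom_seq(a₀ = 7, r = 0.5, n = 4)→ [7.0, 3.5, 1.75, 0.875]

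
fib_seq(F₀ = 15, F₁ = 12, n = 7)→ F_2 = F_1 + F_0 = 27
F_3 = F_2 + F_1 = 39
F_4 = F_3 + F_2 = 66
...
= [15, 12, 27, 39, 66, 105, 171]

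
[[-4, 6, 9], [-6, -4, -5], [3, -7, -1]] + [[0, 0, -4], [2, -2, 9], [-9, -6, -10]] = [[-4, 6, 5], [-4, -6, 4], [-6, -13, -11]]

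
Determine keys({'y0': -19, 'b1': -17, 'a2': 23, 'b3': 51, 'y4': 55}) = ['y0', 'b1', 'a2', 'b3', 'y4']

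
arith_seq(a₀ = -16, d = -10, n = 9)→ a_0 = -16 + 0*-10 = -16
a_1 = -16 + 1*-10 = -26
a_2 = -16 + 2*-10 = -36
...
= [-16, -26, -36, -46, -56, -66, -76, -86, -96]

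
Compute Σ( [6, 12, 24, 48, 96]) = 186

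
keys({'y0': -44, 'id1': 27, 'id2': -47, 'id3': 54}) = ['y0', 'id1', 'id2', 'id3']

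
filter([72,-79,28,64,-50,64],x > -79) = [72, 28, 64, -50, 64]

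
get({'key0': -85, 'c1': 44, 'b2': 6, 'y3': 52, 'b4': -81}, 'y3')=52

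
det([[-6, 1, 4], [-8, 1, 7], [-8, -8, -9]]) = -122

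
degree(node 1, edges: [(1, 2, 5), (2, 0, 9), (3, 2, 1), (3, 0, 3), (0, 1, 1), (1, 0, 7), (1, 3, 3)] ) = incident: (1,2), (0,1), (1,0), (1,3)
= 4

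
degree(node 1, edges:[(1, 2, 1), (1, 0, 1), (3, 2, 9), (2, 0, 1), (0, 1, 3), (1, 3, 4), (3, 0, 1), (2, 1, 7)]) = 5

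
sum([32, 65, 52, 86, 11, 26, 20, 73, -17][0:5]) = 246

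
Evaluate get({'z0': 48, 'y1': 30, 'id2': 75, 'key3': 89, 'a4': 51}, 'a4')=51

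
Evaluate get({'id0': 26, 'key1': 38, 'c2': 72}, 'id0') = 26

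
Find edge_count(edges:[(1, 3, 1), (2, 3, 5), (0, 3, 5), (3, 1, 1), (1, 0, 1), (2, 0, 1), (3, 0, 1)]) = 7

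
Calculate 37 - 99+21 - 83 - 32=-156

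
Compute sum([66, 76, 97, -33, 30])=236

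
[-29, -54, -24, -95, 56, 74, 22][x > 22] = [56, 74]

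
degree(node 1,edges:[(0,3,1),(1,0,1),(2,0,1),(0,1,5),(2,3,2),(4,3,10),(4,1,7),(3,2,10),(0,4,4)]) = 3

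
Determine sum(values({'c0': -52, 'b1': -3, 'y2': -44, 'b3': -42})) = (-52) + (-3) + (-44) + (-42)
= -141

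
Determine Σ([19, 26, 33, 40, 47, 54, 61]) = 19 + 26 + 33 + 40 + 47 + 54 + 61
= 280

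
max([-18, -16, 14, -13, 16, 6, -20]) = 16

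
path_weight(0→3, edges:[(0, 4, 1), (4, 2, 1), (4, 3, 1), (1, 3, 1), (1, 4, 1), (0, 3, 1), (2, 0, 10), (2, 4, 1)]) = 1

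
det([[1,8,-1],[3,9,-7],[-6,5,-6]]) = (1)*(1)*det([[9, -7], [5, -6]]) + (-1)*(8)*det([[3, -7], [-6, -6]]) + (1)*(-1)*det([[3, 9], [-6, 5]])
= -19 + 480 + -69
= 392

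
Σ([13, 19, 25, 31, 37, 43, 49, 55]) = 13 + 19 + 25 + 31 + 37 + 43 + 49 + 55
= 272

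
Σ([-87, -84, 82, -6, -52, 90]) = -57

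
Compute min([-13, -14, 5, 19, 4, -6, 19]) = -14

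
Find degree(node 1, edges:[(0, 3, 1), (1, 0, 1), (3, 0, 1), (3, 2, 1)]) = 1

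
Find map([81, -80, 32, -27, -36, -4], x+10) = [91, -70, 42, -17, -26, 6]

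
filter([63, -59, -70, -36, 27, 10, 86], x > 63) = [86]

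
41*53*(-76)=-165148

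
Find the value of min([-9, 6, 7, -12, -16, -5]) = -16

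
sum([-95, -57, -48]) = -200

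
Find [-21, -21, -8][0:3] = [-21, -21, -8]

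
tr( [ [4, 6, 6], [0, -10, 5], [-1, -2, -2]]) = diagonal: 4 + (-10) + (-2)
= -8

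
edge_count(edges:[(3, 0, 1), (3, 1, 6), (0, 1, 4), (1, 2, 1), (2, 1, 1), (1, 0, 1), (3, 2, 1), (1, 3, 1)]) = 8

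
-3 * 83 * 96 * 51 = -1219104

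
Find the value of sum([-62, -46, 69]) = (-62) + (-46) + 69
= -39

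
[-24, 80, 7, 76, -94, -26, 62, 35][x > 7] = [80, 76, 62, 35]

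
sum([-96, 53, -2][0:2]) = slice → [-96, 53]
(-96) + 53
= -43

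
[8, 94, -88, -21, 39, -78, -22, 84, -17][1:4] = [94, -88, -21]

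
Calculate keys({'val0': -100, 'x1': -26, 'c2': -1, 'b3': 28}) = ['val0', 'x1', 'c2', 'b3']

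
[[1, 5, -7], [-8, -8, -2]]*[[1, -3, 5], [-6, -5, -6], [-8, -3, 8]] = C[0][0] = (1)*(1) + (5)*(-6) + (-7)*(-8) = 27
C[0][1] = (1)*(-3) + (5)*(-5) + (-7)*(-3) = -7
C[0][2] = (1)*(5) + (5)*(-6) + (-7)*(8) = -81
C[1][0] = (-8)*(1) + (-8)*(-6) + (-2)*(-8) = 56
C[1][1] = (-8)*(-3) + (-8)*(-5) + (-2)*(-3) = 70
C[1][2] = (-8)*(5) + (-8)*(-6) + (-2)*(8) = -8
= [[27, -7, -81], [56, 70, -8]]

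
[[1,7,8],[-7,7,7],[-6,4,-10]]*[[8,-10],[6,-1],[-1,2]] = C[0][0] = (1)*(8) + (7)*(6) + (8)*(-1) = 42
C[0][1] = (1)*(-10) + (7)*(-1) + (8)*(2) = -1
C[1][0] = (-7)*(8) + (7)*(6) + (7)*(-1) = -21
C[1][1] = (-7)*(-10) + (7)*(-1) + (7)*(2) = 77
C[2][0] = (-6)*(8) + (4)*(6) + (-10)*(-1) = -14
C[2][1] = (-6)*(-10) + (4)*(-1) + (-10)*(2) = 36
= [[42, -1], [-21, 77], [-14, 36]]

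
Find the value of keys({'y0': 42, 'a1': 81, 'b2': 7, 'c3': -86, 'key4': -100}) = ['y0', 'a1', 'b2', 'c3', 'key4']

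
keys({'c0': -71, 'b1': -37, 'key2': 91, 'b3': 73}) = ['c0', 'b1', 'key2', 'b3']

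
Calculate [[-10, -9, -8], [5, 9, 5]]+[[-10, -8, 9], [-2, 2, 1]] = [[-20, -17, 1], [3, 11, 6]]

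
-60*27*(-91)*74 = 10909080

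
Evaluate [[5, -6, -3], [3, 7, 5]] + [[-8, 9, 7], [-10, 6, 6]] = [[-3, 3, 4], [-7, 13, 11]]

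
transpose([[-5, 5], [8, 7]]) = [[-5, 8], [5, 7]]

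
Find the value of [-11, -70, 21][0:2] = [-11, -70]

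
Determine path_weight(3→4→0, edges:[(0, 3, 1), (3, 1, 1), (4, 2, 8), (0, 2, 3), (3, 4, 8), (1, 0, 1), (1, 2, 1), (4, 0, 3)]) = 11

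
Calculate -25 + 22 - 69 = -72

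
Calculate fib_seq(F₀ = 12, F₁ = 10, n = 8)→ F_2 = F_1 + F_0 = 22
F_3 = F_2 + F_1 = 32
F_4 = F_3 + F_2 = 54
...
= [12, 10, 22, 32, 54, 86, 140, 226]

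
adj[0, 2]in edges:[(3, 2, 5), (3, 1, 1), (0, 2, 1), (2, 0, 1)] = 1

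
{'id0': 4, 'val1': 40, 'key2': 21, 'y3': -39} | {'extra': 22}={'id0': 4, 'val1': 40, 'key2': 21, 'y3': -39, 'extra': 22}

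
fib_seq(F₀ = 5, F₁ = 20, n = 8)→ F_2 = F_1 + F_0 = 25
F_3 = F_2 + F_1 = 45
F_4 = F_3 + F_2 = 70
...
= [5, 20, 25, 45, 70, 115, 185, 300]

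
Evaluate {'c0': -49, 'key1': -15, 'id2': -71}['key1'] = -15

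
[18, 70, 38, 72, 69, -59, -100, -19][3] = 72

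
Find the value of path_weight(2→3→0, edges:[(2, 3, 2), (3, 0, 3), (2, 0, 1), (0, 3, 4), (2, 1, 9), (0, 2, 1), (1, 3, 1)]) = w(2→3)=2 + w(3→0)=3
= 5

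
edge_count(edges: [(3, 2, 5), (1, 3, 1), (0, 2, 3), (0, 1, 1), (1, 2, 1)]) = 5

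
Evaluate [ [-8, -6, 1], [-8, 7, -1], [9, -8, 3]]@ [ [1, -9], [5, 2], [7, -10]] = [[-31, 50], [20, 96], [-10, -127]]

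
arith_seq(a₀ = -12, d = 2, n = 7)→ a_0 = -12 + 0*2 = -12
a_1 = -12 + 1*2 = -10
a_2 = -12 + 2*2 = -8
...
= [-12, -10, -8, -6, -4, -2, 0]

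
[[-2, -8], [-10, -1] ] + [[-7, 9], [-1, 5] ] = [[-9, 1], [-11, 4]]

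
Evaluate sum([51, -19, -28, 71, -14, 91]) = 152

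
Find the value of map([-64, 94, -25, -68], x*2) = -64*2=-128, 94*2=188, -25*2=-50, -68*2=-136
= [-128, 188, -50, -136]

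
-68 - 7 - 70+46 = -99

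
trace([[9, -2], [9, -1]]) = 8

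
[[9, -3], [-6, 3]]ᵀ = [[9, -6], [-3, 3]]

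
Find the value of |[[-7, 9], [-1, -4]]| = (-7)*(-4) - (9)*(-1)
= 37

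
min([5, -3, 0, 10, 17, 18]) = -3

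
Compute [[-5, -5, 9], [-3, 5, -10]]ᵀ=[[-5, -3], [-5, 5], [9, -10]]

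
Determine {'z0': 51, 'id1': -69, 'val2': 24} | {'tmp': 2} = {'z0': 51, 'id1': -69, 'val2': 24, 'tmp': 2}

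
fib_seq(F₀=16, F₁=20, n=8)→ F_2 = F_1 + F_0 = 36
F_3 = F_2 + F_1 = 56
F_4 = F_3 + F_2 = 92
...
= [16, 20, 36, 56, 92, 148, 240, 388]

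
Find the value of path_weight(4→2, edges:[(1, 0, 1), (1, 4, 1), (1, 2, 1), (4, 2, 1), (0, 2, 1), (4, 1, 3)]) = w(4→2)=1
= 1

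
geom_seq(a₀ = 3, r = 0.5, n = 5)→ a_0 = 3*0.5^0 = 3.0
a_1 = 3*0.5^1 = 1.5
a_2 = 3*0.5^2 = 0.75
...
= [3.0, 1.5, 0.75, 0.375, 0.1875]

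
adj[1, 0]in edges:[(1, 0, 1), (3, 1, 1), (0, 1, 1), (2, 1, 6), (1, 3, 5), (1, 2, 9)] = 1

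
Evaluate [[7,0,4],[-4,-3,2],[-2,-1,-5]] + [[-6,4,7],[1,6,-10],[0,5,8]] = [[1, 4, 11], [-3, 3, -8], [-2, 4, 3]]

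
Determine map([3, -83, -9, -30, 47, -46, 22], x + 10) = [13, -73, 1, -20, 57, -36, 32]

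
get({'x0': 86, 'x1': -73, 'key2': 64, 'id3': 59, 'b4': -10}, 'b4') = -10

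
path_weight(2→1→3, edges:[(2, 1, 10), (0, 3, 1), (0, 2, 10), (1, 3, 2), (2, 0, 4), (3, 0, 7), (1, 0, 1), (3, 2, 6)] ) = 12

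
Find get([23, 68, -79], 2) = -79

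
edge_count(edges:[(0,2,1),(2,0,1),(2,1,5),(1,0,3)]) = 4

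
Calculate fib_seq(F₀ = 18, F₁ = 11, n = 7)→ F_2 = F_1 + F_0 = 29
F_3 = F_2 + F_1 = 40
F_4 = F_3 + F_2 = 69
...
= [18, 11, 29, 40, 69, 109, 178]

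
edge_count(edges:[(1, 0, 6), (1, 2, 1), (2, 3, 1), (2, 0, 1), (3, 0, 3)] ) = 5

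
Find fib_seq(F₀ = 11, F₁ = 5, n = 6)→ [11, 5, 16, 21, 37, 58]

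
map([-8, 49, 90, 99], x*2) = -8*2=-16, 49*2=98, 90*2=180, 99*2=198
= [-16, 98, 180, 198]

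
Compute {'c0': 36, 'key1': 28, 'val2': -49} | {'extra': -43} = {'c0': 36, 'key1': 28, 'val2': -49, 'extra': -43}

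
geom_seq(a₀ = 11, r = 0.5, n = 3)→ [11.0, 5.5, 2.75]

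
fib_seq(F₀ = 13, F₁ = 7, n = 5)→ [13, 7, 20, 27, 47]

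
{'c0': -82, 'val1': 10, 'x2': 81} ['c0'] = -82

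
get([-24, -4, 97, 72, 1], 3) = 72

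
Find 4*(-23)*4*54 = -19872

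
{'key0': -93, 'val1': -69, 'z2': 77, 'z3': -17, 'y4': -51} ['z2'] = 77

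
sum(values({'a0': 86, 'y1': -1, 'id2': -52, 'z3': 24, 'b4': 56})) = 86 + (-1) + (-52) + 24 + 56
= 113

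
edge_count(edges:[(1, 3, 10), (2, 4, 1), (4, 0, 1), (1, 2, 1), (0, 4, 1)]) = 5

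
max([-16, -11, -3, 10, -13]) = 10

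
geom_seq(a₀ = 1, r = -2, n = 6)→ a_0 = 1*(-2)^0 = 1
a_1 = 1*(-2)^1 = -2
a_2 = 1*(-2)^2 = 4
...
= [1, -2, 4, -8, 16, -32]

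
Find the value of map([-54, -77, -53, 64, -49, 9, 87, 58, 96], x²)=[2916, 5929, 2809, 4096, 2401, 81, 7569, 3364, 9216]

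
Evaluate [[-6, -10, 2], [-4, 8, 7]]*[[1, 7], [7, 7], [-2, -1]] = [[-80, -114], [38, 21]]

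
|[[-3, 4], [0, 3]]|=-9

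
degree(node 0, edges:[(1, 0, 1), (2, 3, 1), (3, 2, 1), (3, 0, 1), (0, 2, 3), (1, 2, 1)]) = incident: (1,0), (3,0), (0,2)
= 3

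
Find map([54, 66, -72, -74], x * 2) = 54*2=108, 66*2=132, -72*2=-144, -74*2=-148
= [108, 132, -144, -148]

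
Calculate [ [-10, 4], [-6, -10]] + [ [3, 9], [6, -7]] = [[-7, 13], [0, -17]]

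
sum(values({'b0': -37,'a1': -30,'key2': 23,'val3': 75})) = (-37) + (-30) + 23 + 75
= 31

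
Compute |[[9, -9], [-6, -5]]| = (9)*(-5) - (-9)*(-6)
= -99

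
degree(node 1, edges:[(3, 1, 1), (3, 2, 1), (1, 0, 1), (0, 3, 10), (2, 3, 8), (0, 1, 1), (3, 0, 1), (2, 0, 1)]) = 3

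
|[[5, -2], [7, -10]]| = (5)*(-10) - (-2)*(7)
= -36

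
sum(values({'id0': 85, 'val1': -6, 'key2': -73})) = 6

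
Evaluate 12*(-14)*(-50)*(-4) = -33600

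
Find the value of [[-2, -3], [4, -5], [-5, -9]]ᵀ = [[-2, 4, -5], [-3, -5, -9]]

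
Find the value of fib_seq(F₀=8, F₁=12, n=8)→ [8, 12, 20, 32, 52, 84, 136, 220]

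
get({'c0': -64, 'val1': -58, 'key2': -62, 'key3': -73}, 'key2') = -62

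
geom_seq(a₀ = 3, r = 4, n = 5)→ a_0 = 3*4^0 = 3
a_1 = 3*4^1 = 12
a_2 = 3*4^2 = 48
...
= [3, 12, 48, 192, 768]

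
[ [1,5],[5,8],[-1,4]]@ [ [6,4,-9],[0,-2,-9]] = [[6, -6, -54], [30, 4, -117], [-6, -12, -27]]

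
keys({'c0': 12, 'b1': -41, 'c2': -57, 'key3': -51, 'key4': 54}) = ['c0', 'b1', 'c2', 'key3', 'key4']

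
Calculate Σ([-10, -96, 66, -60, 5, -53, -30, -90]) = (-10) + (-96) + 66 + (-60) + 5 + (-53) + (-30) + (-90)
= -268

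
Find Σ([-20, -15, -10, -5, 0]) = -50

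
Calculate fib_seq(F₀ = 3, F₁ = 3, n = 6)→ F_2 = F_1 + F_0 = 6
F_3 = F_2 + F_1 = 9
F_4 = F_3 + F_2 = 15
...
= [3, 3, 6, 9, 15, 24]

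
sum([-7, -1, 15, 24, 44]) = (-7) + (-1) + 15 + 24 + 44
= 75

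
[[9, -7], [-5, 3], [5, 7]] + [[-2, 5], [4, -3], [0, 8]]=[[7, -2], [-1, 0], [5, 15]]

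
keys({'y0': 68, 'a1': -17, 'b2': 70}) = ['y0', 'a1', 'b2']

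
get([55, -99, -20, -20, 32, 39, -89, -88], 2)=-20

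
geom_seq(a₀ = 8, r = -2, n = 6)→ a_0 = 8*(-2)^0 = 8
a_1 = 8*(-2)^1 = -16
a_2 = 8*(-2)^2 = 32
...
= [8, -16, 32, -64, 128, -256]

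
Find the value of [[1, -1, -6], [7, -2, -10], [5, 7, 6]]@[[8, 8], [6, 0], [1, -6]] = C[0][0] = (1)*(8) + (-1)*(6) + (-6)*(1) = -4
C[0][1] = (1)*(8) + (-1)*(0) + (-6)*(-6) = 44
C[1][0] = (7)*(8) + (-2)*(6) + (-10)*(1) = 34
C[1][1] = (7)*(8) + (-2)*(0) + (-10)*(-6) = 116
C[2][0] = (5)*(8) + (7)*(6) + (6)*(1) = 88
C[2][1] = (5)*(8) + (7)*(0) + (6)*(-6) = 4
= [[-4, 44], [34, 116], [88, 4]]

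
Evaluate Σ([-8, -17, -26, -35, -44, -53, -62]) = (-8) + (-17) + (-26) + (-35) + (-44) + (-53) + (-62)
= -245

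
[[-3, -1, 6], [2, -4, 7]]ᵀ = [[-3, 2], [-1, -4], [6, 7]]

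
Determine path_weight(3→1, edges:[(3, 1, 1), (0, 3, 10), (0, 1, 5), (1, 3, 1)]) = w(3→1)=1
= 1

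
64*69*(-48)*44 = -9326592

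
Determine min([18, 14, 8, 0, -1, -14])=-14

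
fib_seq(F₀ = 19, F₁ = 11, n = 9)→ F_2 = F_1 + F_0 = 30
F_3 = F_2 + F_1 = 41
F_4 = F_3 + F_2 = 71
...
= [19, 11, 30, 41, 71, 112, 183, 295, 478]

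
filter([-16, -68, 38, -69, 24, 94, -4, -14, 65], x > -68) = [-16, 38, 24, 94, -4, -14, 65]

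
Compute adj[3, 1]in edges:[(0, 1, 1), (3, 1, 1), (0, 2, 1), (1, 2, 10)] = 1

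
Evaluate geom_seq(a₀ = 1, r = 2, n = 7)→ [1, 2, 4, 8, 16, 32, 64]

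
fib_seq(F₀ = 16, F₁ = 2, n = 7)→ [16, 2, 18, 20, 38, 58, 96]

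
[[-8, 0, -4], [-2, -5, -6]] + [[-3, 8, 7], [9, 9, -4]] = [[-11, 8, 3], [7, 4, -10]]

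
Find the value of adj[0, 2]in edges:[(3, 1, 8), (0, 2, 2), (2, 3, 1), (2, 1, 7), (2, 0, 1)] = 2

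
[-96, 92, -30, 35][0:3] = [-96, 92, -30]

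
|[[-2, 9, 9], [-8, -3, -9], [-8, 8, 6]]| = 180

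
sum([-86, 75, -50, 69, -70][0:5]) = -62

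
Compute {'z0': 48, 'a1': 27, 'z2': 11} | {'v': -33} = {'z0': 48, 'a1': 27, 'z2': 11, 'v': -33}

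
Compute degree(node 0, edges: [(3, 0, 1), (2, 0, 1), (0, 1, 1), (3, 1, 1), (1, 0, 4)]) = 4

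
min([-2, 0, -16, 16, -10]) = -16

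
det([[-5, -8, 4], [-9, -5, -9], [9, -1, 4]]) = (1)*(-5)*det([[-5, -9], [-1, 4]]) + (-1)*(-8)*det([[-9, -9], [9, 4]]) + (1)*(4)*det([[-9, -5], [9, -1]])
= 145 + 360 + 216
= 721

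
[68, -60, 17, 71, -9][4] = -9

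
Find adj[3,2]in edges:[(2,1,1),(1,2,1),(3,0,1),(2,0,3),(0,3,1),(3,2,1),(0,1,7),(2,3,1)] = 1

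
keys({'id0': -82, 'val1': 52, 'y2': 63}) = ['id0', 'val1', 'y2']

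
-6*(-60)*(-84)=-30240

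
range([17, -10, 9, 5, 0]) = 27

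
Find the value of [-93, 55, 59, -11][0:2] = [-93, 55]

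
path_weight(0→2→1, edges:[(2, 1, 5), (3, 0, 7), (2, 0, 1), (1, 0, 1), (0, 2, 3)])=8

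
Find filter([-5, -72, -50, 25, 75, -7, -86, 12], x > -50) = keep x where x > -50: -5✓, -72✗, -50✗, 25✓, 75✓, -7✓, -86✗, 12✓
= [-5, 25, 75, -7, 12]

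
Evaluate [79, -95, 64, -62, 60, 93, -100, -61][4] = 60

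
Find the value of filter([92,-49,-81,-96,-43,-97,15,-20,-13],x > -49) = [92, -43, 15, -20, -13]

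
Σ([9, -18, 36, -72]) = -45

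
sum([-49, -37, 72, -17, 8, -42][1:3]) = 35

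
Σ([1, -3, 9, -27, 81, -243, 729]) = 1 + -3 + 9 + -27 + 81 + -243 + 729
= 547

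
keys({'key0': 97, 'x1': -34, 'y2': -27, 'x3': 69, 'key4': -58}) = ['key0', 'x1', 'y2', 'x3', 'key4']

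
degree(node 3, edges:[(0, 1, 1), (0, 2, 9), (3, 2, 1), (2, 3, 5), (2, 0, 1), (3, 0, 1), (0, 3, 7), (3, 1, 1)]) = incident: (3,2), (2,3), (3,0), (0,3), (3,1)
= 5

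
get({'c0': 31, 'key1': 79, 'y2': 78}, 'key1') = 79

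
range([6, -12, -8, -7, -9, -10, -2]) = 18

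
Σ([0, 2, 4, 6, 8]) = 20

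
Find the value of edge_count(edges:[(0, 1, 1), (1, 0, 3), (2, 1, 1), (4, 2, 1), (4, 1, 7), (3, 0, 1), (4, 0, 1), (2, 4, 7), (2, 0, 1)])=9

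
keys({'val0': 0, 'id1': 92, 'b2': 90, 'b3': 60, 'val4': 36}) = ['val0', 'id1', 'b2', 'b3', 'val4']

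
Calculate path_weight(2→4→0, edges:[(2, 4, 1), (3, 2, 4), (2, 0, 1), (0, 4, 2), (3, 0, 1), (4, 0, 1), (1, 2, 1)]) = w(2→4)=1 + w(4→0)=1
= 2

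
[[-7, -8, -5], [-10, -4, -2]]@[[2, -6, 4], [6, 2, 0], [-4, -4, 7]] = [[-42, 46, -63], [-36, 60, -54]]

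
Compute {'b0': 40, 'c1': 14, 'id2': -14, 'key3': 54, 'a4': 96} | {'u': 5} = {'b0': 40, 'c1': 14, 'id2': -14, 'key3': 54, 'a4': 96, 'u': 5}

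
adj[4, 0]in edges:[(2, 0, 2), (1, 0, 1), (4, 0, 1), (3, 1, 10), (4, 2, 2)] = 1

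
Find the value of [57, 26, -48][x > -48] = [57, 26]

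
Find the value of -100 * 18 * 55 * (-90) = 8910000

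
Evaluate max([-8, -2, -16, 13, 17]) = 17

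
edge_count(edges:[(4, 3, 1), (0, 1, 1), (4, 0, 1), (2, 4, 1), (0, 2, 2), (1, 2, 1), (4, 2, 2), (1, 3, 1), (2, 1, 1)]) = 9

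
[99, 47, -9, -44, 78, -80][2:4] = [-9, -44]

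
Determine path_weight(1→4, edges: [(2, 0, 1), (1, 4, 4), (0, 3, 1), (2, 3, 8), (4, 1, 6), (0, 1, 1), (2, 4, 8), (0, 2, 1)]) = 4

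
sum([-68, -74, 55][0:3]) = slice → [-68, -74, 55]
(-68) + (-74) + 55
= -87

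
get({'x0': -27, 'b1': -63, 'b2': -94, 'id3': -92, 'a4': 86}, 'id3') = -92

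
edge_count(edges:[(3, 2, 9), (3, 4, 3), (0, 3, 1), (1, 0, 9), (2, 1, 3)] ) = 5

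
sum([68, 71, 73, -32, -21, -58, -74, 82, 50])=159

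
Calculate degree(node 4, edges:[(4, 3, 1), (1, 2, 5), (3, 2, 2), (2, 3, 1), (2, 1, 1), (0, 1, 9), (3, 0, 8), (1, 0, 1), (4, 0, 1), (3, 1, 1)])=incident: (4,3), (4,0)
= 2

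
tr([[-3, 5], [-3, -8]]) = -11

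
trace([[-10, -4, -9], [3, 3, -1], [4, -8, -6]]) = -13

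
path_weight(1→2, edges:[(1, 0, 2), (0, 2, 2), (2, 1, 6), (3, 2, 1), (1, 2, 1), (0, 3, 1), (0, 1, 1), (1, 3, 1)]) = w(1→2)=1
= 1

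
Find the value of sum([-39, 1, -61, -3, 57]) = -45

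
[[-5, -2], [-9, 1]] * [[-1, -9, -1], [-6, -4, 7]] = C[0][0] = (-5)*(-1) + (-2)*(-6) = 17
C[0][1] = (-5)*(-9) + (-2)*(-4) = 53
C[0][2] = (-5)*(-1) + (-2)*(7) = -9
C[1][0] = (-9)*(-1) + (1)*(-6) = 3
C[1][1] = (-9)*(-9) + (1)*(-4) = 77
C[1][2] = (-9)*(-1) + (1)*(7) = 16
= [[17, 53, -9], [3, 77, 16]]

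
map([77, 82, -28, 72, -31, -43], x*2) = [154, 164, -56, 144, -62, -86]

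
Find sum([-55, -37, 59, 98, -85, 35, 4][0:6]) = 15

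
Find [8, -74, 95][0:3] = [8, -74, 95]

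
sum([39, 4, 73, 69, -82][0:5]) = 103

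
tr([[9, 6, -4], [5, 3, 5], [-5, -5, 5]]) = 17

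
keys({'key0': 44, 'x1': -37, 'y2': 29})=['key0', 'x1', 'y2']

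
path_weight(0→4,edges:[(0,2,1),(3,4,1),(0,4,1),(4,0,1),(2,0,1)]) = w(0→4)=1
= 1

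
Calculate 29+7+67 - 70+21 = 54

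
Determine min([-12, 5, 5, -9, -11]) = -12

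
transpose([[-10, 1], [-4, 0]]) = [[-10, -4], [1, 0]]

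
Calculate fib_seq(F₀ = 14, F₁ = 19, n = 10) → F_2 = F_1 + F_0 = 33
F_3 = F_2 + F_1 = 52
F_4 = F_3 + F_2 = 85
...
= [14, 19, 33, 52, 85, 137, 222, 359, 581, 940]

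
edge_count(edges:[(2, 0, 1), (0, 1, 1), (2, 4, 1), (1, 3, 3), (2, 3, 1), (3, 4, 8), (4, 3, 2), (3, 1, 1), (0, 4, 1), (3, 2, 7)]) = 10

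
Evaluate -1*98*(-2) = 196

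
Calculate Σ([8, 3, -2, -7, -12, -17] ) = 8 + 3 + (-2) + (-7) + (-12) + (-17)
= -27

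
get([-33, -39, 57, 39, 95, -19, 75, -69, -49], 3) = 39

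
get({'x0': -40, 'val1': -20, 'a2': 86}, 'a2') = 86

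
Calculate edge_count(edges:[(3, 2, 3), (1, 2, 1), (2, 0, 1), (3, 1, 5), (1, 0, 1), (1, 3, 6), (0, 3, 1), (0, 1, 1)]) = 8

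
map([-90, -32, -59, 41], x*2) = [-180, -64, -118, 82]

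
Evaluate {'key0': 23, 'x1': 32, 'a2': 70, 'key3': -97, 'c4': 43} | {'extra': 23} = {'key0': 23, 'x1': 32, 'a2': 70, 'key3': -97, 'c4': 43, 'extra': 23}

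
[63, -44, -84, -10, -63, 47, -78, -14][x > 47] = keep x where x > 47: 63✓, -44✗, -84✗, -10✗, -63✗, 47✗, -78✗, -14✗
= [63]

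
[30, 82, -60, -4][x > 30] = keep x where x > 30: 30✗, 82✓, -60✗, -4✗
= [82]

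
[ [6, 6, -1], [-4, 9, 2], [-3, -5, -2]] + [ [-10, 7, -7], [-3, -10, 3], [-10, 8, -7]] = [[-4, 13, -8], [-7, -1, 5], [-13, 3, -9]]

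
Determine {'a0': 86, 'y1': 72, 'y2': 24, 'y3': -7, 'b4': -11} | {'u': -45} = {'a0': 86, 'y1': 72, 'y2': 24, 'y3': -7, 'b4': -11, 'u': -45}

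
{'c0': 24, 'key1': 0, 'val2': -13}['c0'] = 24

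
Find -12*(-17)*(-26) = -5304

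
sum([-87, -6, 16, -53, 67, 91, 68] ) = 96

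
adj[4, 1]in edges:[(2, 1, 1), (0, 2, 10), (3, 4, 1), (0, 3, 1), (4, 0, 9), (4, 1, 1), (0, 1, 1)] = 1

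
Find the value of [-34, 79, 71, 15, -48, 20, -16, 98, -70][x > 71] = keep x where x > 71: -34✗, 79✓, 71✗, 15✗, -48✗, 20✗, -16✗, 98✓, -70✗
= [79, 98]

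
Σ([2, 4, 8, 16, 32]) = 2 + 4 + 8 + 16 + 32
= 62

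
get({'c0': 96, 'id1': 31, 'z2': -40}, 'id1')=31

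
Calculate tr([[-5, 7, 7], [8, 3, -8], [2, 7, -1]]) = -3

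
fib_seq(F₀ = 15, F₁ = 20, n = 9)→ [15, 20, 35, 55, 90, 145, 235, 380, 615]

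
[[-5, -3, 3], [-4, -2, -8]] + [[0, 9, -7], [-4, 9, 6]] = [[-5, 6, -4], [-8, 7, -2]]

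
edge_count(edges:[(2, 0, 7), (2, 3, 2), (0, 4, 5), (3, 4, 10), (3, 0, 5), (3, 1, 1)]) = 6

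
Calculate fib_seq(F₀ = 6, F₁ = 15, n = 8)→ F_2 = F_1 + F_0 = 21
F_3 = F_2 + F_1 = 36
F_4 = F_3 + F_2 = 57
...
= [6, 15, 21, 36, 57, 93, 150, 243]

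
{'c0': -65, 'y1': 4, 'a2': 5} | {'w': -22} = {'c0': -65, 'y1': 4, 'a2': 5, 'w': -22}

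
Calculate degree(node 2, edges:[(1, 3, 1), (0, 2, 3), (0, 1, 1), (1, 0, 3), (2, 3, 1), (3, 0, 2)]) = 2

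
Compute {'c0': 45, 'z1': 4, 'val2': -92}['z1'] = 4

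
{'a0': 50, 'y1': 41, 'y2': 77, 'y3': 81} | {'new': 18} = {'a0': 50, 'y1': 41, 'y2': 77, 'y3': 81, 'new': 18}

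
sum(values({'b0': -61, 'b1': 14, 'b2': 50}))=(-61) + 14 + 50
= 3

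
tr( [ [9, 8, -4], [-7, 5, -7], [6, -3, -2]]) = diagonal: 9 + 5 + (-2)
= 12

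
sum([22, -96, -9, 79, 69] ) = 65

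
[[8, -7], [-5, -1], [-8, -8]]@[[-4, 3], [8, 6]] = C[0][0] = (8)*(-4) + (-7)*(8) = -88
C[0][1] = (8)*(3) + (-7)*(6) = -18
C[1][0] = (-5)*(-4) + (-1)*(8) = 12
C[1][1] = (-5)*(3) + (-1)*(6) = -21
C[2][0] = (-8)*(-4) + (-8)*(8) = -32
C[2][1] = (-8)*(3) + (-8)*(6) = -72
= [[-88, -18], [12, -21], [-32, -72]]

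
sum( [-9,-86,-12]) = -107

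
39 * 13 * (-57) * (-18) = 520182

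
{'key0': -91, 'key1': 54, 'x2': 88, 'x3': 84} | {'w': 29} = {'key0': -91, 'key1': 54, 'x2': 88, 'x3': 84, 'w': 29}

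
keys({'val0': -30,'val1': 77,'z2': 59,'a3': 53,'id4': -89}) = ['val0', 'val1', 'z2', 'a3', 'id4']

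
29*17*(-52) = -25636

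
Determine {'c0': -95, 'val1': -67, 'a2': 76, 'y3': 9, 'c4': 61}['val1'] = -67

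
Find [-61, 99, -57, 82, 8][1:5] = [99, -57, 82, 8]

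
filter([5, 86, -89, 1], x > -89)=keep x where x > -89: 5✓, 86✓, -89✗, 1✓
= [5, 86, 1]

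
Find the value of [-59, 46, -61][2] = -61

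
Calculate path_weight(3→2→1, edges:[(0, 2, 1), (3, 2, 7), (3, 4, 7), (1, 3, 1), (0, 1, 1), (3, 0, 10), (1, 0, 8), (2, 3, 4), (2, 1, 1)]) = 8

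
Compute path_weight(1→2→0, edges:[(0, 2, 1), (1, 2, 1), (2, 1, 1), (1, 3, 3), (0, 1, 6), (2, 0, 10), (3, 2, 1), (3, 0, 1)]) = w(1→2)=1 + w(2→0)=10
= 11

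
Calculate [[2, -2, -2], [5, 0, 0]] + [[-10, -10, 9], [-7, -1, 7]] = [[-8, -12, 7], [-2, -1, 7]]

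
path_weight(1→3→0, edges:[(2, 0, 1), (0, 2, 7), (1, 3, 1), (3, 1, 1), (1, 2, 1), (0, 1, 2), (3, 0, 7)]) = w(1→3)=1 + w(3→0)=7
= 8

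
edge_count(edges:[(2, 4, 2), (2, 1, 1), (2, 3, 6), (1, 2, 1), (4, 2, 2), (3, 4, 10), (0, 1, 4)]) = 7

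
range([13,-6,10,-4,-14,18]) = 32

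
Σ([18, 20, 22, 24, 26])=18 + 20 + 22 + 24 + 26
= 110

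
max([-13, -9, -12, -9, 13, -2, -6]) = 13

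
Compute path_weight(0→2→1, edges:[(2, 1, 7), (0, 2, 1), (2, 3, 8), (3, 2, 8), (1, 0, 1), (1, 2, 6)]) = 8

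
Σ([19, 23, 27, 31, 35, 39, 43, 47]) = 264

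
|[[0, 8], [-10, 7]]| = (0)*(7) - (8)*(-10)
= 80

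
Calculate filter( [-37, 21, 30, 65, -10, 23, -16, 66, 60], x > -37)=[21, 30, 65, -10, 23, -16, 66, 60]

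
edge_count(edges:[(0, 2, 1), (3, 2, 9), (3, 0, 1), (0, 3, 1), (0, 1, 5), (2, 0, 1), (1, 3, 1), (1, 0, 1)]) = 8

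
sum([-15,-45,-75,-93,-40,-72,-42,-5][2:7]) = -322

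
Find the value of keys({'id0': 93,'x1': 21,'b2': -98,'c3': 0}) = ['id0', 'x1', 'b2', 'c3']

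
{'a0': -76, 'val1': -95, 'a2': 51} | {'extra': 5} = {'a0': -76, 'val1': -95, 'a2': 51, 'extra': 5}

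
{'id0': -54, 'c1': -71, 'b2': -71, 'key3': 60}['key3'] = 60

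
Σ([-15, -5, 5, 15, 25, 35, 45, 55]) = 160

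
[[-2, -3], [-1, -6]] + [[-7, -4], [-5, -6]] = [[-9, -7], [-6, -12]]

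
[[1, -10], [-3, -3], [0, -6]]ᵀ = [[1, -3, 0], [-10, -3, -6]]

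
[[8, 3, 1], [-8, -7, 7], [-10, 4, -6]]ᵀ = [[8, -8, -10], [3, -7, 4], [1, 7, -6]]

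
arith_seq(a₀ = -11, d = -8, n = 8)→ [-11, -19, -27, -35, -43, -51, -59, -67]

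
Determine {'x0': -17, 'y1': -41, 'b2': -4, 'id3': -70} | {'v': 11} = {'x0': -17, 'y1': -41, 'b2': -4, 'id3': -70, 'v': 11}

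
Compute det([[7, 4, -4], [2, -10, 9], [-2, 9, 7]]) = (1)*(7)*det([[-10, 9], [9, 7]]) + (-1)*(4)*det([[2, 9], [-2, 7]]) + (1)*(-4)*det([[2, -10], [-2, 9]])
= -1057 + -128 + 8
= -1177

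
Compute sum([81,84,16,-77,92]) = 196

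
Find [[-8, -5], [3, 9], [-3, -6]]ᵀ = [[-8, 3, -3], [-5, 9, -6]]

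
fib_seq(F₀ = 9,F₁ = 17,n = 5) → F_2 = F_1 + F_0 = 26
F_3 = F_2 + F_1 = 43
F_4 = F_3 + F_2 = 69
= [9, 17, 26, 43, 69]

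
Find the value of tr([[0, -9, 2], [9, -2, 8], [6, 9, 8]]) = 6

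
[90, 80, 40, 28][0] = 90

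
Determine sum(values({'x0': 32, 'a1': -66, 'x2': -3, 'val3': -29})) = -66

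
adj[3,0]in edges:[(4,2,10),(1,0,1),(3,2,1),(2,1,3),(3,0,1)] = 1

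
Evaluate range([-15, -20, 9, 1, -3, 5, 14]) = 34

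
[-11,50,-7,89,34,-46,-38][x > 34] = keep x where x > 34: -11✗, 50✓, -7✗, 89✓, 34✗, -46✗, -38✗
= [50, 89]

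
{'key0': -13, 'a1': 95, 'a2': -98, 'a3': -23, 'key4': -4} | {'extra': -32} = {'key0': -13, 'a1': 95, 'a2': -98, 'a3': -23, 'key4': -4, 'extra': -32}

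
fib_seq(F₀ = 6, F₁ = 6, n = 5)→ F_2 = F_1 + F_0 = 12
F_3 = F_2 + F_1 = 18
F_4 = F_3 + F_2 = 30
= [6, 6, 12, 18, 30]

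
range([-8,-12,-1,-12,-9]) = 11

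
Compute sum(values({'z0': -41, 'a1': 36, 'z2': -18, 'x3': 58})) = 35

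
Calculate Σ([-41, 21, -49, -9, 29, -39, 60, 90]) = (-41) + 21 + (-49) + (-9) + 29 + (-39) + 60 + 90
= 62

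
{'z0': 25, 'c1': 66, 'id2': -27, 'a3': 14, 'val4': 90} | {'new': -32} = {'z0': 25, 'c1': 66, 'id2': -27, 'a3': 14, 'val4': 90, 'new': -32}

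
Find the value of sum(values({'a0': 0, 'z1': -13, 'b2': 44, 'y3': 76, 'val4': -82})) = 0 + (-13) + 44 + 76 + (-82)
= 25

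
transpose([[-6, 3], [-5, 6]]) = [[-6, -5], [3, 6]]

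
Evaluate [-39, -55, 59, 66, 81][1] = -55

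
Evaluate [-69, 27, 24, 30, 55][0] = -69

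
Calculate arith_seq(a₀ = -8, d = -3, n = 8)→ a_0 = -8 + 0*-3 = -8
a_1 = -8 + 1*-3 = -11
a_2 = -8 + 2*-3 = -14
...
= [-8, -11, -14, -17, -20, -23, -26, -29]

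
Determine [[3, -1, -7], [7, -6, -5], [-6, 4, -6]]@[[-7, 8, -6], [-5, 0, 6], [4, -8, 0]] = [[-44, 80, -24], [-39, 96, -78], [-2, 0, 60]]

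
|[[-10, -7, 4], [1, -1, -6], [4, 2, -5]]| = -13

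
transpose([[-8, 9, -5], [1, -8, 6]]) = [[-8, 1], [9, -8], [-5, 6]]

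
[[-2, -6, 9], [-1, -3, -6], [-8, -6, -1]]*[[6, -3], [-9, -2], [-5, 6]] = [[-3, 72], [51, -27], [11, 30]]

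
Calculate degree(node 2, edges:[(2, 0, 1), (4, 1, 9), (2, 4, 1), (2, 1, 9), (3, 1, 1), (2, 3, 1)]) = 4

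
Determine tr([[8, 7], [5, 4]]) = diagonal: 8 + 4
= 12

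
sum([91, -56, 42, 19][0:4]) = 96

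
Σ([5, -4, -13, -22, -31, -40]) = -105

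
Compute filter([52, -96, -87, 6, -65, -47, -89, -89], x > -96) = keep x where x > -96: 52✓, -96✗, -87✓, 6✓, -65✓, -47✓, -89✓, -89✓
= [52, -87, 6, -65, -47, -89, -89]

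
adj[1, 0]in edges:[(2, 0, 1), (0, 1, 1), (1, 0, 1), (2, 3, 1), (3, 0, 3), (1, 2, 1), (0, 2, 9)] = 1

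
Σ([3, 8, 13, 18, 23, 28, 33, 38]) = 164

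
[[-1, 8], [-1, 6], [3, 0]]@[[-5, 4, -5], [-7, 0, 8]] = C[0][0] = (-1)*(-5) + (8)*(-7) = -51
C[0][1] = (-1)*(4) + (8)*(0) = -4
C[0][2] = (-1)*(-5) + (8)*(8) = 69
C[1][0] = (-1)*(-5) + (6)*(-7) = -37
C[1][1] = (-1)*(4) + (6)*(0) = -4
C[1][2] = (-1)*(-5) + (6)*(8) = 53
... (3 more cells)
= [[-51, -4, 69], [-37, -4, 53], [-15, 12, -15]]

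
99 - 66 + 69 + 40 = 142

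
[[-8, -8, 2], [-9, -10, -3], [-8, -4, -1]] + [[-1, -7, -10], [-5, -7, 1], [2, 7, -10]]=[[-9, -15, -8], [-14, -17, -2], [-6, 3, -11]]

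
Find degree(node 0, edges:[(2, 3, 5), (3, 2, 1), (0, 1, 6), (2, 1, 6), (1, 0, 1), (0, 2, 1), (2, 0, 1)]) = 4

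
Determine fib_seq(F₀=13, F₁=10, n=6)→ [13, 10, 23, 33, 56, 89]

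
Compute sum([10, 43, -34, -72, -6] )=-59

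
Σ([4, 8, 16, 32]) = 60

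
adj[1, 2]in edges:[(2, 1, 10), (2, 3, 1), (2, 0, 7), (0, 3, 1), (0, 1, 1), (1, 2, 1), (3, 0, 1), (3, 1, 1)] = 1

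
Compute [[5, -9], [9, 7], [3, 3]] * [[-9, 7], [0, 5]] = C[0][0] = (5)*(-9) + (-9)*(0) = -45
C[0][1] = (5)*(7) + (-9)*(5) = -10
C[1][0] = (9)*(-9) + (7)*(0) = -81
C[1][1] = (9)*(7) + (7)*(5) = 98
C[2][0] = (3)*(-9) + (3)*(0) = -27
C[2][1] = (3)*(7) + (3)*(5) = 36
= [[-45, -10], [-81, 98], [-27, 36]]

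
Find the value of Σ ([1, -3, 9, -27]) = -20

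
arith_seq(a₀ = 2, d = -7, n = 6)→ [2, -5, -12, -19, -26, -33]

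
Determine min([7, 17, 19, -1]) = -1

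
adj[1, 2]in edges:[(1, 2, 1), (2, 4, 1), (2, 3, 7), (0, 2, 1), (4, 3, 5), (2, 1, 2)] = 1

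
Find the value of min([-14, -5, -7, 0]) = -14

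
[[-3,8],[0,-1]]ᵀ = [[-3, 0], [8, -1]]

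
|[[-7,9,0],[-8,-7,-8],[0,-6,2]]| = 578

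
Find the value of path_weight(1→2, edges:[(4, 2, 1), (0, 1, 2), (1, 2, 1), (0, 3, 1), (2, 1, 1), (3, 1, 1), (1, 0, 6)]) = w(1→2)=1
= 1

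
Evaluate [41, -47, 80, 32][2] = 80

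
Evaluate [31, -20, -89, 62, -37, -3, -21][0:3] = [31, -20, -89]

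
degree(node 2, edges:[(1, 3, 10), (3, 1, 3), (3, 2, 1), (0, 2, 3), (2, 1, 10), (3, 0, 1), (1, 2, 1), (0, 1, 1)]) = incident: (3,2), (0,2), (2,1), (1,2)
= 4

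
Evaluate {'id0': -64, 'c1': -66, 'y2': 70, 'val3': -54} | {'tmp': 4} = {'id0': -64, 'c1': -66, 'y2': 70, 'val3': -54, 'tmp': 4}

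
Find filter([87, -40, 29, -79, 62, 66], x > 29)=keep x where x > 29: 87✓, -40✗, 29✗, -79✗, 62✓, 66✓
= [87, 62, 66]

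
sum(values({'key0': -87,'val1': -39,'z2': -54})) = (-87) + (-39) + (-54)
= -180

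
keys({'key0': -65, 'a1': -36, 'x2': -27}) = ['key0', 'a1', 'x2']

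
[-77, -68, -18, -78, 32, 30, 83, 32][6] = 83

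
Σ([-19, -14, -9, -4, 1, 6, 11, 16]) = -12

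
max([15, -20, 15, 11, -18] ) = 15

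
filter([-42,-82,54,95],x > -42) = keep x where x > -42: -42✗, -82✗, 54✓, 95✓
= [54, 95]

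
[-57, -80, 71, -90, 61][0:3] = [-57, -80, 71]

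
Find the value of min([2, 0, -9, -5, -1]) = -9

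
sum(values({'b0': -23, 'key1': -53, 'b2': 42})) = (-23) + (-53) + 42
= -34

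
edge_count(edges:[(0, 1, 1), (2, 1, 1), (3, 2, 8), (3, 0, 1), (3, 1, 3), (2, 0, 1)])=6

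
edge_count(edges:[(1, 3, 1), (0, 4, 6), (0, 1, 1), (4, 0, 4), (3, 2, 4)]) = 5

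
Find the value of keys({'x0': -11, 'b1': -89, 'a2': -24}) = ['x0', 'b1', 'a2']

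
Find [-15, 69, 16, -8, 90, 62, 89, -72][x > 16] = [69, 90, 62, 89]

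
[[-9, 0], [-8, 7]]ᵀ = [[-9, -8], [0, 7]]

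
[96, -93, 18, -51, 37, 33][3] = -51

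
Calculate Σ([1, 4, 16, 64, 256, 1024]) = 1 + 4 + 16 + 64 + 256 + 1024
= 1365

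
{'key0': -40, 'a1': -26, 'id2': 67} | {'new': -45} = {'key0': -40, 'a1': -26, 'id2': 67, 'new': -45}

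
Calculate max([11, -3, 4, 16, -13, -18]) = 16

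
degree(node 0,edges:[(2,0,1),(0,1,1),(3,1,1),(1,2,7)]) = incident: (2,0), (0,1)
= 2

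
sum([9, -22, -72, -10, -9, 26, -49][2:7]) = -114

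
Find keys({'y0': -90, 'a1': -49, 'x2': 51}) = ['y0', 'a1', 'x2']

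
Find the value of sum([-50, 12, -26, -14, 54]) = (-50) + 12 + (-26) + (-14) + 54
= -24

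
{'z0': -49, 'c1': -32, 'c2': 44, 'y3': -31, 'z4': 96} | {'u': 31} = {'z0': -49, 'c1': -32, 'c2': 44, 'y3': -31, 'z4': 96, 'u': 31}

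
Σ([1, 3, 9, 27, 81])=1 + 3 + 9 + 27 + 81
= 121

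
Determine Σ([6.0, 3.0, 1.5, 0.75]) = 11.25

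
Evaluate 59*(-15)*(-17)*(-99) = -1489455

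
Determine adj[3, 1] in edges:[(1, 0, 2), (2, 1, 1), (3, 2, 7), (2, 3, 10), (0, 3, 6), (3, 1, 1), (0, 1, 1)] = 1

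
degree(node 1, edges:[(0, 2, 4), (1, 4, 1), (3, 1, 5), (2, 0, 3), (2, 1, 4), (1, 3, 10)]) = 4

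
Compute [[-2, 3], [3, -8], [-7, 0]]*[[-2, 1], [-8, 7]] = C[0][0] = (-2)*(-2) + (3)*(-8) = -20
C[0][1] = (-2)*(1) + (3)*(7) = 19
C[1][0] = (3)*(-2) + (-8)*(-8) = 58
C[1][1] = (3)*(1) + (-8)*(7) = -53
C[2][0] = (-7)*(-2) + (0)*(-8) = 14
C[2][1] = (-7)*(1) + (0)*(7) = -7
= [[-20, 19], [58, -53], [14, -7]]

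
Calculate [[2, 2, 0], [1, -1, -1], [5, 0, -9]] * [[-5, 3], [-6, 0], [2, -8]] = C[0][0] = (2)*(-5) + (2)*(-6) + (0)*(2) = -22
C[0][1] = (2)*(3) + (2)*(0) + (0)*(-8) = 6
C[1][0] = (1)*(-5) + (-1)*(-6) + (-1)*(2) = -1
C[1][1] = (1)*(3) + (-1)*(0) + (-1)*(-8) = 11
C[2][0] = (5)*(-5) + (0)*(-6) + (-9)*(2) = -43
C[2][1] = (5)*(3) + (0)*(0) + (-9)*(-8) = 87
= [[-22, 6], [-1, 11], [-43, 87]]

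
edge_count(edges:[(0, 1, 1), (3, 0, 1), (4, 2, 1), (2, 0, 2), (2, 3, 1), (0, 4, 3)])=6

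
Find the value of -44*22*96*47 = -4367616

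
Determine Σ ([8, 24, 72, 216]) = 8 + 24 + 72 + 216
= 320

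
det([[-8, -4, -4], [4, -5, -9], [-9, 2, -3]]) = -488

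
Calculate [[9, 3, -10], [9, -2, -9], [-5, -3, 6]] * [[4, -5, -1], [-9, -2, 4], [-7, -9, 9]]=[[79, 39, -87], [117, 40, -98], [-35, -23, 47]]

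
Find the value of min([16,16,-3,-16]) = -16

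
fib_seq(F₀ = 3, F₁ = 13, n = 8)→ [3, 13, 16, 29, 45, 74, 119, 193]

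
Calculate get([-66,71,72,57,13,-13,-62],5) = -13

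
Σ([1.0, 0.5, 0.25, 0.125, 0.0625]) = 1.9375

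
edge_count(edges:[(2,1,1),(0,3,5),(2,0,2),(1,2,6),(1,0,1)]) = 5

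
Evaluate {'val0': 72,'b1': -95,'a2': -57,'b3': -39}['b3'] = -39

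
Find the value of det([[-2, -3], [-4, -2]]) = -8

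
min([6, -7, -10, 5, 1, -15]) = -15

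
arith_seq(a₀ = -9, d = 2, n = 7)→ [-9, -7, -5, -3, -1, 1, 3]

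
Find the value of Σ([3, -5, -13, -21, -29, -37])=3 + (-5) + (-13) + (-21) + (-29) + (-37)
= -102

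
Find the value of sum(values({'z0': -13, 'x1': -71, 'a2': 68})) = -16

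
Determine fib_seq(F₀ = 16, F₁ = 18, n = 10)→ F_2 = F_1 + F_0 = 34
F_3 = F_2 + F_1 = 52
F_4 = F_3 + F_2 = 86
...
= [16, 18, 34, 52, 86, 138, 224, 362, 586, 948]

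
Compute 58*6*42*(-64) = -935424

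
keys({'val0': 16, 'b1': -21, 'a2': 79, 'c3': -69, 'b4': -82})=['val0', 'b1', 'a2', 'c3', 'b4']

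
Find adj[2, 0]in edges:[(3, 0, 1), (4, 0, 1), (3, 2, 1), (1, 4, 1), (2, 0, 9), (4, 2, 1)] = 9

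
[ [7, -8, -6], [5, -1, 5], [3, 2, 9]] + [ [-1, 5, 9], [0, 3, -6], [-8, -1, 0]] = [[6, -3, 3], [5, 2, -1], [-5, 1, 9]]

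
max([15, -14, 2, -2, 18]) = 18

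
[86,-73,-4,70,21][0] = 86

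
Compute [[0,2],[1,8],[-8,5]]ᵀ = [[0, 1, -8], [2, 8, 5]]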